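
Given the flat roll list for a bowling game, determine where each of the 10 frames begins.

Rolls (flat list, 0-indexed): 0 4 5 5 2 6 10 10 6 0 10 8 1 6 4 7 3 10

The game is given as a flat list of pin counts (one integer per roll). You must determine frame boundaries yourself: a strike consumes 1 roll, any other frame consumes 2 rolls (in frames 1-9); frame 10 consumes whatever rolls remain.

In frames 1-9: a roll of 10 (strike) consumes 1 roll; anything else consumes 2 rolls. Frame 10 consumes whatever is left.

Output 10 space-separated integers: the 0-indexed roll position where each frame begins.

Frame 1 starts at roll index 0: rolls=0,4 (sum=4), consumes 2 rolls
Frame 2 starts at roll index 2: rolls=5,5 (sum=10), consumes 2 rolls
Frame 3 starts at roll index 4: rolls=2,6 (sum=8), consumes 2 rolls
Frame 4 starts at roll index 6: roll=10 (strike), consumes 1 roll
Frame 5 starts at roll index 7: roll=10 (strike), consumes 1 roll
Frame 6 starts at roll index 8: rolls=6,0 (sum=6), consumes 2 rolls
Frame 7 starts at roll index 10: roll=10 (strike), consumes 1 roll
Frame 8 starts at roll index 11: rolls=8,1 (sum=9), consumes 2 rolls
Frame 9 starts at roll index 13: rolls=6,4 (sum=10), consumes 2 rolls
Frame 10 starts at roll index 15: 3 remaining rolls

Answer: 0 2 4 6 7 8 10 11 13 15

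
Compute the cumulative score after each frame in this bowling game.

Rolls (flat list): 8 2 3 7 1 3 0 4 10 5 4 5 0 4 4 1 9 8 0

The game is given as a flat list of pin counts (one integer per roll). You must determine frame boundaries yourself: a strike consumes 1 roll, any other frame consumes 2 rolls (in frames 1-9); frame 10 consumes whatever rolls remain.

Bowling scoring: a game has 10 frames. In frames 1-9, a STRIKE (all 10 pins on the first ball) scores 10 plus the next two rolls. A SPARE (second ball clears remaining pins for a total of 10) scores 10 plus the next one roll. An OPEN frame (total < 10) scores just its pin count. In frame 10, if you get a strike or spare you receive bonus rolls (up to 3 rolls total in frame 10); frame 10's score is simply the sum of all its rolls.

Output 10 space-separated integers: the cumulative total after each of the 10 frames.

Frame 1: SPARE (8+2=10). 10 + next roll (3) = 13. Cumulative: 13
Frame 2: SPARE (3+7=10). 10 + next roll (1) = 11. Cumulative: 24
Frame 3: OPEN (1+3=4). Cumulative: 28
Frame 4: OPEN (0+4=4). Cumulative: 32
Frame 5: STRIKE. 10 + next two rolls (5+4) = 19. Cumulative: 51
Frame 6: OPEN (5+4=9). Cumulative: 60
Frame 7: OPEN (5+0=5). Cumulative: 65
Frame 8: OPEN (4+4=8). Cumulative: 73
Frame 9: SPARE (1+9=10). 10 + next roll (8) = 18. Cumulative: 91
Frame 10: OPEN. Sum of all frame-10 rolls (8+0) = 8. Cumulative: 99

Answer: 13 24 28 32 51 60 65 73 91 99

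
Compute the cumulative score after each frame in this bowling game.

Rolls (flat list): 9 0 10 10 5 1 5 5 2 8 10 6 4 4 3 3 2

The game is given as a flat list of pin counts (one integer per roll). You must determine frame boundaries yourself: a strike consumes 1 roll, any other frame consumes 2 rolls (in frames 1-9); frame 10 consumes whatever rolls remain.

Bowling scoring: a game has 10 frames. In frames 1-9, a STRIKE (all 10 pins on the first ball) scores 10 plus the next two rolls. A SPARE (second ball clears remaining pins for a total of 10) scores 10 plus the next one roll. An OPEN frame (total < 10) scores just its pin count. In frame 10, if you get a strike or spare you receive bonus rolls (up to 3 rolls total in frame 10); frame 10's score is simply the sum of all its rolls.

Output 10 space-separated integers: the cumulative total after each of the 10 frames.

Answer: 9 34 50 56 68 88 108 122 129 134

Derivation:
Frame 1: OPEN (9+0=9). Cumulative: 9
Frame 2: STRIKE. 10 + next two rolls (10+5) = 25. Cumulative: 34
Frame 3: STRIKE. 10 + next two rolls (5+1) = 16. Cumulative: 50
Frame 4: OPEN (5+1=6). Cumulative: 56
Frame 5: SPARE (5+5=10). 10 + next roll (2) = 12. Cumulative: 68
Frame 6: SPARE (2+8=10). 10 + next roll (10) = 20. Cumulative: 88
Frame 7: STRIKE. 10 + next two rolls (6+4) = 20. Cumulative: 108
Frame 8: SPARE (6+4=10). 10 + next roll (4) = 14. Cumulative: 122
Frame 9: OPEN (4+3=7). Cumulative: 129
Frame 10: OPEN. Sum of all frame-10 rolls (3+2) = 5. Cumulative: 134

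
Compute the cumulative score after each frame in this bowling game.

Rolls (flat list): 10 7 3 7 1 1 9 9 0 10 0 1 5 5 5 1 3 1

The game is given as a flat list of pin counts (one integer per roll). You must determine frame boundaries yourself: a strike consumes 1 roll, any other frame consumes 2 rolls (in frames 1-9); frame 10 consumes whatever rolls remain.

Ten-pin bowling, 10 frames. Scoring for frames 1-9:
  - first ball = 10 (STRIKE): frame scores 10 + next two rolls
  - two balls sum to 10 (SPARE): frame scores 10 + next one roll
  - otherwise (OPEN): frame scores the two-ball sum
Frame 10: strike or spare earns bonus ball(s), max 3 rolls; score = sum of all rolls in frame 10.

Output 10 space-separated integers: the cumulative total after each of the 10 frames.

Frame 1: STRIKE. 10 + next two rolls (7+3) = 20. Cumulative: 20
Frame 2: SPARE (7+3=10). 10 + next roll (7) = 17. Cumulative: 37
Frame 3: OPEN (7+1=8). Cumulative: 45
Frame 4: SPARE (1+9=10). 10 + next roll (9) = 19. Cumulative: 64
Frame 5: OPEN (9+0=9). Cumulative: 73
Frame 6: STRIKE. 10 + next two rolls (0+1) = 11. Cumulative: 84
Frame 7: OPEN (0+1=1). Cumulative: 85
Frame 8: SPARE (5+5=10). 10 + next roll (5) = 15. Cumulative: 100
Frame 9: OPEN (5+1=6). Cumulative: 106
Frame 10: OPEN. Sum of all frame-10 rolls (3+1) = 4. Cumulative: 110

Answer: 20 37 45 64 73 84 85 100 106 110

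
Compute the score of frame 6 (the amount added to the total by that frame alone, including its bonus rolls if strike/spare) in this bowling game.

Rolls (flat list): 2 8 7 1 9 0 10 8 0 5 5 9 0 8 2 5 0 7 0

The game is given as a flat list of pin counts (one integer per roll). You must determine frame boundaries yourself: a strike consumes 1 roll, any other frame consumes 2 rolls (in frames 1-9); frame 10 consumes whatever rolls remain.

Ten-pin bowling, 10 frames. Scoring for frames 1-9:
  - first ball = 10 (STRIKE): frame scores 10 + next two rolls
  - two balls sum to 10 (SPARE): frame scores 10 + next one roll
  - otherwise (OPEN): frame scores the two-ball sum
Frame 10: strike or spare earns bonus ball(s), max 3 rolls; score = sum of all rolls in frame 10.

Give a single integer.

Answer: 19

Derivation:
Frame 1: SPARE (2+8=10). 10 + next roll (7) = 17. Cumulative: 17
Frame 2: OPEN (7+1=8). Cumulative: 25
Frame 3: OPEN (9+0=9). Cumulative: 34
Frame 4: STRIKE. 10 + next two rolls (8+0) = 18. Cumulative: 52
Frame 5: OPEN (8+0=8). Cumulative: 60
Frame 6: SPARE (5+5=10). 10 + next roll (9) = 19. Cumulative: 79
Frame 7: OPEN (9+0=9). Cumulative: 88
Frame 8: SPARE (8+2=10). 10 + next roll (5) = 15. Cumulative: 103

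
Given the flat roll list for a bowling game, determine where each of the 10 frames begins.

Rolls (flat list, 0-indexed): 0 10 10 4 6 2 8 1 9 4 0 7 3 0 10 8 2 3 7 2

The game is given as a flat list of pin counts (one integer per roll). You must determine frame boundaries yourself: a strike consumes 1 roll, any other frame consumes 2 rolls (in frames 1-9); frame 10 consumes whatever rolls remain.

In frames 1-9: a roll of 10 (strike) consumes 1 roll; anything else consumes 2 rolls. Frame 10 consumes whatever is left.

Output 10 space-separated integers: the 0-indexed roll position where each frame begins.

Answer: 0 2 3 5 7 9 11 13 15 17

Derivation:
Frame 1 starts at roll index 0: rolls=0,10 (sum=10), consumes 2 rolls
Frame 2 starts at roll index 2: roll=10 (strike), consumes 1 roll
Frame 3 starts at roll index 3: rolls=4,6 (sum=10), consumes 2 rolls
Frame 4 starts at roll index 5: rolls=2,8 (sum=10), consumes 2 rolls
Frame 5 starts at roll index 7: rolls=1,9 (sum=10), consumes 2 rolls
Frame 6 starts at roll index 9: rolls=4,0 (sum=4), consumes 2 rolls
Frame 7 starts at roll index 11: rolls=7,3 (sum=10), consumes 2 rolls
Frame 8 starts at roll index 13: rolls=0,10 (sum=10), consumes 2 rolls
Frame 9 starts at roll index 15: rolls=8,2 (sum=10), consumes 2 rolls
Frame 10 starts at roll index 17: 3 remaining rolls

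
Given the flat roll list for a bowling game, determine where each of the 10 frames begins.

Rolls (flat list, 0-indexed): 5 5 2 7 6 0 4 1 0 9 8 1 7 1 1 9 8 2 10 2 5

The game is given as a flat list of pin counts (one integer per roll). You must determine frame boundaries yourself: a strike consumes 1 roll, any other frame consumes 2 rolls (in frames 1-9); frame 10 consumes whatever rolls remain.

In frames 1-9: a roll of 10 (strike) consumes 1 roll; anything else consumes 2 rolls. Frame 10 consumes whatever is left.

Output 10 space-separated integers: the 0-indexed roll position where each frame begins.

Frame 1 starts at roll index 0: rolls=5,5 (sum=10), consumes 2 rolls
Frame 2 starts at roll index 2: rolls=2,7 (sum=9), consumes 2 rolls
Frame 3 starts at roll index 4: rolls=6,0 (sum=6), consumes 2 rolls
Frame 4 starts at roll index 6: rolls=4,1 (sum=5), consumes 2 rolls
Frame 5 starts at roll index 8: rolls=0,9 (sum=9), consumes 2 rolls
Frame 6 starts at roll index 10: rolls=8,1 (sum=9), consumes 2 rolls
Frame 7 starts at roll index 12: rolls=7,1 (sum=8), consumes 2 rolls
Frame 8 starts at roll index 14: rolls=1,9 (sum=10), consumes 2 rolls
Frame 9 starts at roll index 16: rolls=8,2 (sum=10), consumes 2 rolls
Frame 10 starts at roll index 18: 3 remaining rolls

Answer: 0 2 4 6 8 10 12 14 16 18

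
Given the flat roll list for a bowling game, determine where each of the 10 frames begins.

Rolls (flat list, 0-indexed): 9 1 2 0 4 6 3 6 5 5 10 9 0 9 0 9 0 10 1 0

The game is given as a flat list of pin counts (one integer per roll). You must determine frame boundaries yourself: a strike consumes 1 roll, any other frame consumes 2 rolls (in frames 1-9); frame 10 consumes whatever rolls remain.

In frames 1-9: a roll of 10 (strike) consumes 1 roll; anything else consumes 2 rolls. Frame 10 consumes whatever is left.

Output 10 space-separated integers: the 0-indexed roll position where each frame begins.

Frame 1 starts at roll index 0: rolls=9,1 (sum=10), consumes 2 rolls
Frame 2 starts at roll index 2: rolls=2,0 (sum=2), consumes 2 rolls
Frame 3 starts at roll index 4: rolls=4,6 (sum=10), consumes 2 rolls
Frame 4 starts at roll index 6: rolls=3,6 (sum=9), consumes 2 rolls
Frame 5 starts at roll index 8: rolls=5,5 (sum=10), consumes 2 rolls
Frame 6 starts at roll index 10: roll=10 (strike), consumes 1 roll
Frame 7 starts at roll index 11: rolls=9,0 (sum=9), consumes 2 rolls
Frame 8 starts at roll index 13: rolls=9,0 (sum=9), consumes 2 rolls
Frame 9 starts at roll index 15: rolls=9,0 (sum=9), consumes 2 rolls
Frame 10 starts at roll index 17: 3 remaining rolls

Answer: 0 2 4 6 8 10 11 13 15 17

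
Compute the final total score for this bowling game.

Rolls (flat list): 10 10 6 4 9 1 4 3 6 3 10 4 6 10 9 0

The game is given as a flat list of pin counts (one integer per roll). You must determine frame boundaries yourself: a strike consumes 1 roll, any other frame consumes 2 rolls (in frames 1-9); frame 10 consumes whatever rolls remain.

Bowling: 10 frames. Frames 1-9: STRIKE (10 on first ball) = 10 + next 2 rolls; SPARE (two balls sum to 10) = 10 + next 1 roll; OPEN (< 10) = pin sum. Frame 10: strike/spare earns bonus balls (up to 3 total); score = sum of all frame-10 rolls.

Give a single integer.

Answer: 163

Derivation:
Frame 1: STRIKE. 10 + next two rolls (10+6) = 26. Cumulative: 26
Frame 2: STRIKE. 10 + next two rolls (6+4) = 20. Cumulative: 46
Frame 3: SPARE (6+4=10). 10 + next roll (9) = 19. Cumulative: 65
Frame 4: SPARE (9+1=10). 10 + next roll (4) = 14. Cumulative: 79
Frame 5: OPEN (4+3=7). Cumulative: 86
Frame 6: OPEN (6+3=9). Cumulative: 95
Frame 7: STRIKE. 10 + next two rolls (4+6) = 20. Cumulative: 115
Frame 8: SPARE (4+6=10). 10 + next roll (10) = 20. Cumulative: 135
Frame 9: STRIKE. 10 + next two rolls (9+0) = 19. Cumulative: 154
Frame 10: OPEN. Sum of all frame-10 rolls (9+0) = 9. Cumulative: 163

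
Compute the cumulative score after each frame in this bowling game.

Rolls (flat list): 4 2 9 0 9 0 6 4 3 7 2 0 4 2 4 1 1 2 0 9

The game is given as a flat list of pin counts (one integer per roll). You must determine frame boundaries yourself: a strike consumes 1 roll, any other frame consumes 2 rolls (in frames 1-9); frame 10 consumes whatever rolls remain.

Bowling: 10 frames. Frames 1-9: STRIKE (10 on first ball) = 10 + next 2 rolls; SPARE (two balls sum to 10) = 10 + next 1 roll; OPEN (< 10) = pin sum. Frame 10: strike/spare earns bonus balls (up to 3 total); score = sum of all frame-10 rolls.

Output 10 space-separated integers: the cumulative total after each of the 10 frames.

Frame 1: OPEN (4+2=6). Cumulative: 6
Frame 2: OPEN (9+0=9). Cumulative: 15
Frame 3: OPEN (9+0=9). Cumulative: 24
Frame 4: SPARE (6+4=10). 10 + next roll (3) = 13. Cumulative: 37
Frame 5: SPARE (3+7=10). 10 + next roll (2) = 12. Cumulative: 49
Frame 6: OPEN (2+0=2). Cumulative: 51
Frame 7: OPEN (4+2=6). Cumulative: 57
Frame 8: OPEN (4+1=5). Cumulative: 62
Frame 9: OPEN (1+2=3). Cumulative: 65
Frame 10: OPEN. Sum of all frame-10 rolls (0+9) = 9. Cumulative: 74

Answer: 6 15 24 37 49 51 57 62 65 74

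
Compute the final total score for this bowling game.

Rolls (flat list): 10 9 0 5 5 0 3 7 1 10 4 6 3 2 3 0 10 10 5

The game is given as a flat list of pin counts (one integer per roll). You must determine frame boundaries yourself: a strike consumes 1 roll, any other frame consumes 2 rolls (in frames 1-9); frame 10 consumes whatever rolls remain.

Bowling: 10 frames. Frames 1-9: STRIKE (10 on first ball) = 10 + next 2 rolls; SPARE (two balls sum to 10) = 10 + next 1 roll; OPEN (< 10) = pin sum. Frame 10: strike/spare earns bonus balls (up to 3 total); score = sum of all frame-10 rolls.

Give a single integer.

Answer: 115

Derivation:
Frame 1: STRIKE. 10 + next two rolls (9+0) = 19. Cumulative: 19
Frame 2: OPEN (9+0=9). Cumulative: 28
Frame 3: SPARE (5+5=10). 10 + next roll (0) = 10. Cumulative: 38
Frame 4: OPEN (0+3=3). Cumulative: 41
Frame 5: OPEN (7+1=8). Cumulative: 49
Frame 6: STRIKE. 10 + next two rolls (4+6) = 20. Cumulative: 69
Frame 7: SPARE (4+6=10). 10 + next roll (3) = 13. Cumulative: 82
Frame 8: OPEN (3+2=5). Cumulative: 87
Frame 9: OPEN (3+0=3). Cumulative: 90
Frame 10: STRIKE. Sum of all frame-10 rolls (10+10+5) = 25. Cumulative: 115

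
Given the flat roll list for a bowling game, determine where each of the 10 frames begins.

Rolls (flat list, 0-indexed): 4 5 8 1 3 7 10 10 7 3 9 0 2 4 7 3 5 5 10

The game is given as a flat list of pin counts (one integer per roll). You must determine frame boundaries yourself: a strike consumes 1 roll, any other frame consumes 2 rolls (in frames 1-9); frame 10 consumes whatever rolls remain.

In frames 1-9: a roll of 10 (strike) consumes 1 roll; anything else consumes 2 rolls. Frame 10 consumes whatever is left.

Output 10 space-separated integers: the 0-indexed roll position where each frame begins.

Answer: 0 2 4 6 7 8 10 12 14 16

Derivation:
Frame 1 starts at roll index 0: rolls=4,5 (sum=9), consumes 2 rolls
Frame 2 starts at roll index 2: rolls=8,1 (sum=9), consumes 2 rolls
Frame 3 starts at roll index 4: rolls=3,7 (sum=10), consumes 2 rolls
Frame 4 starts at roll index 6: roll=10 (strike), consumes 1 roll
Frame 5 starts at roll index 7: roll=10 (strike), consumes 1 roll
Frame 6 starts at roll index 8: rolls=7,3 (sum=10), consumes 2 rolls
Frame 7 starts at roll index 10: rolls=9,0 (sum=9), consumes 2 rolls
Frame 8 starts at roll index 12: rolls=2,4 (sum=6), consumes 2 rolls
Frame 9 starts at roll index 14: rolls=7,3 (sum=10), consumes 2 rolls
Frame 10 starts at roll index 16: 3 remaining rolls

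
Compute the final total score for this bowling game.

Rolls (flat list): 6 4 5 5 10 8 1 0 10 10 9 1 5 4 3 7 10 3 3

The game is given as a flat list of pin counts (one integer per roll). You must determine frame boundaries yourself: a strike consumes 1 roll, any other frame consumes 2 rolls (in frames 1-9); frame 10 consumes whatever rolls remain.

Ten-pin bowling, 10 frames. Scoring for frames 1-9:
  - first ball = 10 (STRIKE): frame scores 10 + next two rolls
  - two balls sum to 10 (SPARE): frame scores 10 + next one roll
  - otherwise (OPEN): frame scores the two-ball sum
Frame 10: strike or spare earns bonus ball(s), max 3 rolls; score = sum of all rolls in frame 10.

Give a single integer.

Frame 1: SPARE (6+4=10). 10 + next roll (5) = 15. Cumulative: 15
Frame 2: SPARE (5+5=10). 10 + next roll (10) = 20. Cumulative: 35
Frame 3: STRIKE. 10 + next two rolls (8+1) = 19. Cumulative: 54
Frame 4: OPEN (8+1=9). Cumulative: 63
Frame 5: SPARE (0+10=10). 10 + next roll (10) = 20. Cumulative: 83
Frame 6: STRIKE. 10 + next two rolls (9+1) = 20. Cumulative: 103
Frame 7: SPARE (9+1=10). 10 + next roll (5) = 15. Cumulative: 118
Frame 8: OPEN (5+4=9). Cumulative: 127
Frame 9: SPARE (3+7=10). 10 + next roll (10) = 20. Cumulative: 147
Frame 10: STRIKE. Sum of all frame-10 rolls (10+3+3) = 16. Cumulative: 163

Answer: 163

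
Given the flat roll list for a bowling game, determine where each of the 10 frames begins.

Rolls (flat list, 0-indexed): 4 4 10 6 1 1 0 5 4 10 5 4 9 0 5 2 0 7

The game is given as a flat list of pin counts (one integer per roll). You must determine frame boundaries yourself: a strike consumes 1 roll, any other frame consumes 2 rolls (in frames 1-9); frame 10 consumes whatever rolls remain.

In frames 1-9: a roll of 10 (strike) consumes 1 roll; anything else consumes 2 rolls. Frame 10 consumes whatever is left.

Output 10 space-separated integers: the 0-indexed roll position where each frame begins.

Frame 1 starts at roll index 0: rolls=4,4 (sum=8), consumes 2 rolls
Frame 2 starts at roll index 2: roll=10 (strike), consumes 1 roll
Frame 3 starts at roll index 3: rolls=6,1 (sum=7), consumes 2 rolls
Frame 4 starts at roll index 5: rolls=1,0 (sum=1), consumes 2 rolls
Frame 5 starts at roll index 7: rolls=5,4 (sum=9), consumes 2 rolls
Frame 6 starts at roll index 9: roll=10 (strike), consumes 1 roll
Frame 7 starts at roll index 10: rolls=5,4 (sum=9), consumes 2 rolls
Frame 8 starts at roll index 12: rolls=9,0 (sum=9), consumes 2 rolls
Frame 9 starts at roll index 14: rolls=5,2 (sum=7), consumes 2 rolls
Frame 10 starts at roll index 16: 2 remaining rolls

Answer: 0 2 3 5 7 9 10 12 14 16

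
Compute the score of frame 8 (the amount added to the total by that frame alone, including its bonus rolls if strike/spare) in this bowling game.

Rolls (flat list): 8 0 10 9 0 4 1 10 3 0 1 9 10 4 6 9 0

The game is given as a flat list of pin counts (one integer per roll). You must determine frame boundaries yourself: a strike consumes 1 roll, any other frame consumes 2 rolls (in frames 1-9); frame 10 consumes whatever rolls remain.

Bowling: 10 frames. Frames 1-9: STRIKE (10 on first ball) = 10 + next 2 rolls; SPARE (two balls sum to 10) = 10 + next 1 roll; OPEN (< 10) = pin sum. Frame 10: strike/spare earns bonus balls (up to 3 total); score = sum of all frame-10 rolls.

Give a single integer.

Frame 1: OPEN (8+0=8). Cumulative: 8
Frame 2: STRIKE. 10 + next two rolls (9+0) = 19. Cumulative: 27
Frame 3: OPEN (9+0=9). Cumulative: 36
Frame 4: OPEN (4+1=5). Cumulative: 41
Frame 5: STRIKE. 10 + next two rolls (3+0) = 13. Cumulative: 54
Frame 6: OPEN (3+0=3). Cumulative: 57
Frame 7: SPARE (1+9=10). 10 + next roll (10) = 20. Cumulative: 77
Frame 8: STRIKE. 10 + next two rolls (4+6) = 20. Cumulative: 97
Frame 9: SPARE (4+6=10). 10 + next roll (9) = 19. Cumulative: 116
Frame 10: OPEN. Sum of all frame-10 rolls (9+0) = 9. Cumulative: 125

Answer: 20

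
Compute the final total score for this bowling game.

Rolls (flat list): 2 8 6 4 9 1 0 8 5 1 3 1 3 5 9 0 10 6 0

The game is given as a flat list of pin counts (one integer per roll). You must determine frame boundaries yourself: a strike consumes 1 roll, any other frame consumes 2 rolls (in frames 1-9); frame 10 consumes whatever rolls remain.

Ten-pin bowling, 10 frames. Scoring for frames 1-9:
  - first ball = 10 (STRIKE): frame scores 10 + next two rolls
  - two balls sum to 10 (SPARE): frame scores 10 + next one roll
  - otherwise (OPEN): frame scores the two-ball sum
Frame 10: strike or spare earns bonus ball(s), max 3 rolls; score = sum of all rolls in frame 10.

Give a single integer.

Answer: 102

Derivation:
Frame 1: SPARE (2+8=10). 10 + next roll (6) = 16. Cumulative: 16
Frame 2: SPARE (6+4=10). 10 + next roll (9) = 19. Cumulative: 35
Frame 3: SPARE (9+1=10). 10 + next roll (0) = 10. Cumulative: 45
Frame 4: OPEN (0+8=8). Cumulative: 53
Frame 5: OPEN (5+1=6). Cumulative: 59
Frame 6: OPEN (3+1=4). Cumulative: 63
Frame 7: OPEN (3+5=8). Cumulative: 71
Frame 8: OPEN (9+0=9). Cumulative: 80
Frame 9: STRIKE. 10 + next two rolls (6+0) = 16. Cumulative: 96
Frame 10: OPEN. Sum of all frame-10 rolls (6+0) = 6. Cumulative: 102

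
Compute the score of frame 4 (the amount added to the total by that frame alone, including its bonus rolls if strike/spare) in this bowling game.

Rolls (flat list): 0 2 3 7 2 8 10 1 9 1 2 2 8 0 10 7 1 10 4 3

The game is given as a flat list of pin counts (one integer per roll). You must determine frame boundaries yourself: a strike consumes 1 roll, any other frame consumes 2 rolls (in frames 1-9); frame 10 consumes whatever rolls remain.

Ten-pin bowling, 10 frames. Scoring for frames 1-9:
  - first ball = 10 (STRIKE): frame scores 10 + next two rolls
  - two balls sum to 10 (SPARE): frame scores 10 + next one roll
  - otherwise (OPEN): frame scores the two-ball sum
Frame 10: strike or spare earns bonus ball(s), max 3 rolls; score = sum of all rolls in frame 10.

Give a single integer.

Answer: 20

Derivation:
Frame 1: OPEN (0+2=2). Cumulative: 2
Frame 2: SPARE (3+7=10). 10 + next roll (2) = 12. Cumulative: 14
Frame 3: SPARE (2+8=10). 10 + next roll (10) = 20. Cumulative: 34
Frame 4: STRIKE. 10 + next two rolls (1+9) = 20. Cumulative: 54
Frame 5: SPARE (1+9=10). 10 + next roll (1) = 11. Cumulative: 65
Frame 6: OPEN (1+2=3). Cumulative: 68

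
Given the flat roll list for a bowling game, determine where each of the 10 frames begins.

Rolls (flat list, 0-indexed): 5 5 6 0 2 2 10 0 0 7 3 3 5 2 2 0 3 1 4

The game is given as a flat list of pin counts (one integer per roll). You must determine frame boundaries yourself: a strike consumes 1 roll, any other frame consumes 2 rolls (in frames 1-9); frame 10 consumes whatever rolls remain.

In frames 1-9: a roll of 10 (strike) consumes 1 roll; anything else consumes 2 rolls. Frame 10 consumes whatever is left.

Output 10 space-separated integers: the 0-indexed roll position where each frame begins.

Frame 1 starts at roll index 0: rolls=5,5 (sum=10), consumes 2 rolls
Frame 2 starts at roll index 2: rolls=6,0 (sum=6), consumes 2 rolls
Frame 3 starts at roll index 4: rolls=2,2 (sum=4), consumes 2 rolls
Frame 4 starts at roll index 6: roll=10 (strike), consumes 1 roll
Frame 5 starts at roll index 7: rolls=0,0 (sum=0), consumes 2 rolls
Frame 6 starts at roll index 9: rolls=7,3 (sum=10), consumes 2 rolls
Frame 7 starts at roll index 11: rolls=3,5 (sum=8), consumes 2 rolls
Frame 8 starts at roll index 13: rolls=2,2 (sum=4), consumes 2 rolls
Frame 9 starts at roll index 15: rolls=0,3 (sum=3), consumes 2 rolls
Frame 10 starts at roll index 17: 2 remaining rolls

Answer: 0 2 4 6 7 9 11 13 15 17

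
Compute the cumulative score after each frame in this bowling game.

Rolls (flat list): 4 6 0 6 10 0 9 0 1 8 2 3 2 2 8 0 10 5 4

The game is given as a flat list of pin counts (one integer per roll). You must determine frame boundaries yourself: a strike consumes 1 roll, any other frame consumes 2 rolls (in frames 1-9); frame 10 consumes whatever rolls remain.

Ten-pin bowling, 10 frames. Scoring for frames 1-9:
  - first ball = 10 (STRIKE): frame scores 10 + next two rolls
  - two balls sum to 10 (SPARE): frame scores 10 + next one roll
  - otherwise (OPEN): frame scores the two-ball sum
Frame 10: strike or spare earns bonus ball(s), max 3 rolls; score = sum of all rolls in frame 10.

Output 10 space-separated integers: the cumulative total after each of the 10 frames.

Answer: 10 16 35 44 45 58 63 73 88 97

Derivation:
Frame 1: SPARE (4+6=10). 10 + next roll (0) = 10. Cumulative: 10
Frame 2: OPEN (0+6=6). Cumulative: 16
Frame 3: STRIKE. 10 + next two rolls (0+9) = 19. Cumulative: 35
Frame 4: OPEN (0+9=9). Cumulative: 44
Frame 5: OPEN (0+1=1). Cumulative: 45
Frame 6: SPARE (8+2=10). 10 + next roll (3) = 13. Cumulative: 58
Frame 7: OPEN (3+2=5). Cumulative: 63
Frame 8: SPARE (2+8=10). 10 + next roll (0) = 10. Cumulative: 73
Frame 9: SPARE (0+10=10). 10 + next roll (5) = 15. Cumulative: 88
Frame 10: OPEN. Sum of all frame-10 rolls (5+4) = 9. Cumulative: 97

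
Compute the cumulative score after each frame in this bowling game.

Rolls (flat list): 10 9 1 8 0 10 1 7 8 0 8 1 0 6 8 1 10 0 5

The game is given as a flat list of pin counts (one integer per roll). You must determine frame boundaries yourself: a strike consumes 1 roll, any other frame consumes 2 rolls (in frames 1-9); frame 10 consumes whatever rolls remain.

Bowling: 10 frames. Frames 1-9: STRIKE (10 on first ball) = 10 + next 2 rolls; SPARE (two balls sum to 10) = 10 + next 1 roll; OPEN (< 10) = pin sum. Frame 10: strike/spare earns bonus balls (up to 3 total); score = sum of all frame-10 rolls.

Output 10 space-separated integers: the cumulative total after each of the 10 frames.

Frame 1: STRIKE. 10 + next two rolls (9+1) = 20. Cumulative: 20
Frame 2: SPARE (9+1=10). 10 + next roll (8) = 18. Cumulative: 38
Frame 3: OPEN (8+0=8). Cumulative: 46
Frame 4: STRIKE. 10 + next two rolls (1+7) = 18. Cumulative: 64
Frame 5: OPEN (1+7=8). Cumulative: 72
Frame 6: OPEN (8+0=8). Cumulative: 80
Frame 7: OPEN (8+1=9). Cumulative: 89
Frame 8: OPEN (0+6=6). Cumulative: 95
Frame 9: OPEN (8+1=9). Cumulative: 104
Frame 10: STRIKE. Sum of all frame-10 rolls (10+0+5) = 15. Cumulative: 119

Answer: 20 38 46 64 72 80 89 95 104 119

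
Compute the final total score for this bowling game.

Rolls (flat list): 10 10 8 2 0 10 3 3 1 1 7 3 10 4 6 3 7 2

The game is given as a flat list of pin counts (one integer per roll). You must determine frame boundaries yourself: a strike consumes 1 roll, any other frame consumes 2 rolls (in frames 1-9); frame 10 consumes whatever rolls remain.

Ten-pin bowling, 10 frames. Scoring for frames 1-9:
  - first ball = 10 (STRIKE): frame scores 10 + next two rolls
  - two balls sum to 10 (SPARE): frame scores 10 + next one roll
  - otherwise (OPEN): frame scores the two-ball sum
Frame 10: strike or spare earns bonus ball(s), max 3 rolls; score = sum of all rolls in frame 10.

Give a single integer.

Answer: 144

Derivation:
Frame 1: STRIKE. 10 + next two rolls (10+8) = 28. Cumulative: 28
Frame 2: STRIKE. 10 + next two rolls (8+2) = 20. Cumulative: 48
Frame 3: SPARE (8+2=10). 10 + next roll (0) = 10. Cumulative: 58
Frame 4: SPARE (0+10=10). 10 + next roll (3) = 13. Cumulative: 71
Frame 5: OPEN (3+3=6). Cumulative: 77
Frame 6: OPEN (1+1=2). Cumulative: 79
Frame 7: SPARE (7+3=10). 10 + next roll (10) = 20. Cumulative: 99
Frame 8: STRIKE. 10 + next two rolls (4+6) = 20. Cumulative: 119
Frame 9: SPARE (4+6=10). 10 + next roll (3) = 13. Cumulative: 132
Frame 10: SPARE. Sum of all frame-10 rolls (3+7+2) = 12. Cumulative: 144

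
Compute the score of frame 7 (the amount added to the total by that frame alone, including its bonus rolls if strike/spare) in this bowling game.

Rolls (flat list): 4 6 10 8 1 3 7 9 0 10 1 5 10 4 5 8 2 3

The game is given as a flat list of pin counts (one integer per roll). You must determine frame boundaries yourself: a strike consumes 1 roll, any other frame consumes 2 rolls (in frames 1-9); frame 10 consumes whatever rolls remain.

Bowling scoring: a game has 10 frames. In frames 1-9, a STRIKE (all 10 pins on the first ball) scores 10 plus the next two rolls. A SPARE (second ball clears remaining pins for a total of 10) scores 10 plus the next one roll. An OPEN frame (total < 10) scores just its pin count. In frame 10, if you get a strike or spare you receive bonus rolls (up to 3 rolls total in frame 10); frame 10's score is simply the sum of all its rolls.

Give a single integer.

Frame 1: SPARE (4+6=10). 10 + next roll (10) = 20. Cumulative: 20
Frame 2: STRIKE. 10 + next two rolls (8+1) = 19. Cumulative: 39
Frame 3: OPEN (8+1=9). Cumulative: 48
Frame 4: SPARE (3+7=10). 10 + next roll (9) = 19. Cumulative: 67
Frame 5: OPEN (9+0=9). Cumulative: 76
Frame 6: STRIKE. 10 + next two rolls (1+5) = 16. Cumulative: 92
Frame 7: OPEN (1+5=6). Cumulative: 98
Frame 8: STRIKE. 10 + next two rolls (4+5) = 19. Cumulative: 117
Frame 9: OPEN (4+5=9). Cumulative: 126

Answer: 6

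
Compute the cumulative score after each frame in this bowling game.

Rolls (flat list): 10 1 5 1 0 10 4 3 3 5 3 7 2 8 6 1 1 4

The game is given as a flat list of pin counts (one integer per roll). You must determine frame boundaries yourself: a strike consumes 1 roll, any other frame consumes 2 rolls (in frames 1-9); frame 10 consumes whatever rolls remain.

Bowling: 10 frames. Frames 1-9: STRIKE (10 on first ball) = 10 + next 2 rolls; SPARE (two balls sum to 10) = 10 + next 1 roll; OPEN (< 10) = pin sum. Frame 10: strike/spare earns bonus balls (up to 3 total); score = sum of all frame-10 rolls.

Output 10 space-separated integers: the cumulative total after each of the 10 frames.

Answer: 16 22 23 40 47 55 67 83 90 95

Derivation:
Frame 1: STRIKE. 10 + next two rolls (1+5) = 16. Cumulative: 16
Frame 2: OPEN (1+5=6). Cumulative: 22
Frame 3: OPEN (1+0=1). Cumulative: 23
Frame 4: STRIKE. 10 + next two rolls (4+3) = 17. Cumulative: 40
Frame 5: OPEN (4+3=7). Cumulative: 47
Frame 6: OPEN (3+5=8). Cumulative: 55
Frame 7: SPARE (3+7=10). 10 + next roll (2) = 12. Cumulative: 67
Frame 8: SPARE (2+8=10). 10 + next roll (6) = 16. Cumulative: 83
Frame 9: OPEN (6+1=7). Cumulative: 90
Frame 10: OPEN. Sum of all frame-10 rolls (1+4) = 5. Cumulative: 95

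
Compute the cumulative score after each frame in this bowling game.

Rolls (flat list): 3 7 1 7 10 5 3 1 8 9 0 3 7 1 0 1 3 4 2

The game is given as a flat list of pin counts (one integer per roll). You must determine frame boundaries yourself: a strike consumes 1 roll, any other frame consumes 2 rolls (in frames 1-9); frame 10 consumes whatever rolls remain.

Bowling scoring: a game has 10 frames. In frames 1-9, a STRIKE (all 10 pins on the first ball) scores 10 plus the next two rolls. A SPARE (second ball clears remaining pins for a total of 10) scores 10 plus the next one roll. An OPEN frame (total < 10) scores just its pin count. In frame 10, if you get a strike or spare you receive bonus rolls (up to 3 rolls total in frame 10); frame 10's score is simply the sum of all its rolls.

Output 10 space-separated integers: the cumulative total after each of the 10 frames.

Answer: 11 19 37 45 54 63 74 75 79 85

Derivation:
Frame 1: SPARE (3+7=10). 10 + next roll (1) = 11. Cumulative: 11
Frame 2: OPEN (1+7=8). Cumulative: 19
Frame 3: STRIKE. 10 + next two rolls (5+3) = 18. Cumulative: 37
Frame 4: OPEN (5+3=8). Cumulative: 45
Frame 5: OPEN (1+8=9). Cumulative: 54
Frame 6: OPEN (9+0=9). Cumulative: 63
Frame 7: SPARE (3+7=10). 10 + next roll (1) = 11. Cumulative: 74
Frame 8: OPEN (1+0=1). Cumulative: 75
Frame 9: OPEN (1+3=4). Cumulative: 79
Frame 10: OPEN. Sum of all frame-10 rolls (4+2) = 6. Cumulative: 85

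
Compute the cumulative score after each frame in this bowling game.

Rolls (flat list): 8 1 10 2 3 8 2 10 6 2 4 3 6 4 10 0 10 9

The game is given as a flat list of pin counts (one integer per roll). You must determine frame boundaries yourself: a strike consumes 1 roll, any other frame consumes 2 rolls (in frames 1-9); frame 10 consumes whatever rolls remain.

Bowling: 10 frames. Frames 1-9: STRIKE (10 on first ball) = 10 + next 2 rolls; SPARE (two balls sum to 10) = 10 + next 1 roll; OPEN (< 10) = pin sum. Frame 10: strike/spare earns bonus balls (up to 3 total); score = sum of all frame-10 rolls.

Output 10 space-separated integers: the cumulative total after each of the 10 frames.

Answer: 9 24 29 49 67 75 82 102 122 141

Derivation:
Frame 1: OPEN (8+1=9). Cumulative: 9
Frame 2: STRIKE. 10 + next two rolls (2+3) = 15. Cumulative: 24
Frame 3: OPEN (2+3=5). Cumulative: 29
Frame 4: SPARE (8+2=10). 10 + next roll (10) = 20. Cumulative: 49
Frame 5: STRIKE. 10 + next two rolls (6+2) = 18. Cumulative: 67
Frame 6: OPEN (6+2=8). Cumulative: 75
Frame 7: OPEN (4+3=7). Cumulative: 82
Frame 8: SPARE (6+4=10). 10 + next roll (10) = 20. Cumulative: 102
Frame 9: STRIKE. 10 + next two rolls (0+10) = 20. Cumulative: 122
Frame 10: SPARE. Sum of all frame-10 rolls (0+10+9) = 19. Cumulative: 141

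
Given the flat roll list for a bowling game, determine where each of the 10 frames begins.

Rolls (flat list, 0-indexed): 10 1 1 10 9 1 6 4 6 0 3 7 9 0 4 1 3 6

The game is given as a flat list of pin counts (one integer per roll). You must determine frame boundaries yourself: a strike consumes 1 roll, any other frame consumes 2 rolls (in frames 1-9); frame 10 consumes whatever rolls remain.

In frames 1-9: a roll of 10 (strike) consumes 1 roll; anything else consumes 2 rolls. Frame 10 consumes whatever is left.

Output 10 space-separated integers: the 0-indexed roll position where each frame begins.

Frame 1 starts at roll index 0: roll=10 (strike), consumes 1 roll
Frame 2 starts at roll index 1: rolls=1,1 (sum=2), consumes 2 rolls
Frame 3 starts at roll index 3: roll=10 (strike), consumes 1 roll
Frame 4 starts at roll index 4: rolls=9,1 (sum=10), consumes 2 rolls
Frame 5 starts at roll index 6: rolls=6,4 (sum=10), consumes 2 rolls
Frame 6 starts at roll index 8: rolls=6,0 (sum=6), consumes 2 rolls
Frame 7 starts at roll index 10: rolls=3,7 (sum=10), consumes 2 rolls
Frame 8 starts at roll index 12: rolls=9,0 (sum=9), consumes 2 rolls
Frame 9 starts at roll index 14: rolls=4,1 (sum=5), consumes 2 rolls
Frame 10 starts at roll index 16: 2 remaining rolls

Answer: 0 1 3 4 6 8 10 12 14 16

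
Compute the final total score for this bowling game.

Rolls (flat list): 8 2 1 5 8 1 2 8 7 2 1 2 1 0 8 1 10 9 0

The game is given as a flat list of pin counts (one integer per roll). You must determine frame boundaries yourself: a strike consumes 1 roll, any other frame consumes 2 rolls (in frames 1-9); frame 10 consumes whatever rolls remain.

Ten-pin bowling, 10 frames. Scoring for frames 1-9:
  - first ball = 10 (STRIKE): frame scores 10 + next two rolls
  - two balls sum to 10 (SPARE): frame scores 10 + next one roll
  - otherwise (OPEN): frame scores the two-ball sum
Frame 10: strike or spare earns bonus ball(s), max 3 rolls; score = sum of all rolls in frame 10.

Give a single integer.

Answer: 93

Derivation:
Frame 1: SPARE (8+2=10). 10 + next roll (1) = 11. Cumulative: 11
Frame 2: OPEN (1+5=6). Cumulative: 17
Frame 3: OPEN (8+1=9). Cumulative: 26
Frame 4: SPARE (2+8=10). 10 + next roll (7) = 17. Cumulative: 43
Frame 5: OPEN (7+2=9). Cumulative: 52
Frame 6: OPEN (1+2=3). Cumulative: 55
Frame 7: OPEN (1+0=1). Cumulative: 56
Frame 8: OPEN (8+1=9). Cumulative: 65
Frame 9: STRIKE. 10 + next two rolls (9+0) = 19. Cumulative: 84
Frame 10: OPEN. Sum of all frame-10 rolls (9+0) = 9. Cumulative: 93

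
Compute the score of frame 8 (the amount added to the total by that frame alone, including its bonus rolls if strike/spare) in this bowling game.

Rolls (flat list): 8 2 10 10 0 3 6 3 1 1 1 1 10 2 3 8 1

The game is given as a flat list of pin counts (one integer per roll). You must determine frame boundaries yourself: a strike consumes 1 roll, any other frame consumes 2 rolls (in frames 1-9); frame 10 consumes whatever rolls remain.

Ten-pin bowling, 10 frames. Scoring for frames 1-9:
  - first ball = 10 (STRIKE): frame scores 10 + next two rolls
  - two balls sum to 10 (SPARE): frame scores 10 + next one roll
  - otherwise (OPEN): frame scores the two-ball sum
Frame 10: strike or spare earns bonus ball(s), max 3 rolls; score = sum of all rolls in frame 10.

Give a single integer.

Frame 1: SPARE (8+2=10). 10 + next roll (10) = 20. Cumulative: 20
Frame 2: STRIKE. 10 + next two rolls (10+0) = 20. Cumulative: 40
Frame 3: STRIKE. 10 + next two rolls (0+3) = 13. Cumulative: 53
Frame 4: OPEN (0+3=3). Cumulative: 56
Frame 5: OPEN (6+3=9). Cumulative: 65
Frame 6: OPEN (1+1=2). Cumulative: 67
Frame 7: OPEN (1+1=2). Cumulative: 69
Frame 8: STRIKE. 10 + next two rolls (2+3) = 15. Cumulative: 84
Frame 9: OPEN (2+3=5). Cumulative: 89
Frame 10: OPEN. Sum of all frame-10 rolls (8+1) = 9. Cumulative: 98

Answer: 15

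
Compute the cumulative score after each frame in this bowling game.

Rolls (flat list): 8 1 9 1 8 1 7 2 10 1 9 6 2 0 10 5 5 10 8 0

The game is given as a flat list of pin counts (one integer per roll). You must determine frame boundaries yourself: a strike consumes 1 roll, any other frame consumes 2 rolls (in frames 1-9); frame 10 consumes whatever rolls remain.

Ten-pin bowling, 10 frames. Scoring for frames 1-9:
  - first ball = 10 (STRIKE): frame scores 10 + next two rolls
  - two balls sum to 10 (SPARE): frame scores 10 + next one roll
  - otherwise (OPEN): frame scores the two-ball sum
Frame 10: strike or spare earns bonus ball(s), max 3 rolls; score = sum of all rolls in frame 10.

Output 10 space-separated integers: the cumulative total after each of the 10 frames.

Frame 1: OPEN (8+1=9). Cumulative: 9
Frame 2: SPARE (9+1=10). 10 + next roll (8) = 18. Cumulative: 27
Frame 3: OPEN (8+1=9). Cumulative: 36
Frame 4: OPEN (7+2=9). Cumulative: 45
Frame 5: STRIKE. 10 + next two rolls (1+9) = 20. Cumulative: 65
Frame 6: SPARE (1+9=10). 10 + next roll (6) = 16. Cumulative: 81
Frame 7: OPEN (6+2=8). Cumulative: 89
Frame 8: SPARE (0+10=10). 10 + next roll (5) = 15. Cumulative: 104
Frame 9: SPARE (5+5=10). 10 + next roll (10) = 20. Cumulative: 124
Frame 10: STRIKE. Sum of all frame-10 rolls (10+8+0) = 18. Cumulative: 142

Answer: 9 27 36 45 65 81 89 104 124 142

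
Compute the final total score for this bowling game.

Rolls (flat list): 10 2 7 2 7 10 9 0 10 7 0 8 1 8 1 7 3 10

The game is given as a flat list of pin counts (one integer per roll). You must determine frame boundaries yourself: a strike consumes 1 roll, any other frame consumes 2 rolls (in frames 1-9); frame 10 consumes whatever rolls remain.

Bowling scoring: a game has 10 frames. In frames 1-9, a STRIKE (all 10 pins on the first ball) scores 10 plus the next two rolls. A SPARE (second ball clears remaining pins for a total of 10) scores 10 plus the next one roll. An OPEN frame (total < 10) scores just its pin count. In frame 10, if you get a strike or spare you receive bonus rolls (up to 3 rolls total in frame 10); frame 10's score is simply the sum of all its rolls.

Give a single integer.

Frame 1: STRIKE. 10 + next two rolls (2+7) = 19. Cumulative: 19
Frame 2: OPEN (2+7=9). Cumulative: 28
Frame 3: OPEN (2+7=9). Cumulative: 37
Frame 4: STRIKE. 10 + next two rolls (9+0) = 19. Cumulative: 56
Frame 5: OPEN (9+0=9). Cumulative: 65
Frame 6: STRIKE. 10 + next two rolls (7+0) = 17. Cumulative: 82
Frame 7: OPEN (7+0=7). Cumulative: 89
Frame 8: OPEN (8+1=9). Cumulative: 98
Frame 9: OPEN (8+1=9). Cumulative: 107
Frame 10: SPARE. Sum of all frame-10 rolls (7+3+10) = 20. Cumulative: 127

Answer: 127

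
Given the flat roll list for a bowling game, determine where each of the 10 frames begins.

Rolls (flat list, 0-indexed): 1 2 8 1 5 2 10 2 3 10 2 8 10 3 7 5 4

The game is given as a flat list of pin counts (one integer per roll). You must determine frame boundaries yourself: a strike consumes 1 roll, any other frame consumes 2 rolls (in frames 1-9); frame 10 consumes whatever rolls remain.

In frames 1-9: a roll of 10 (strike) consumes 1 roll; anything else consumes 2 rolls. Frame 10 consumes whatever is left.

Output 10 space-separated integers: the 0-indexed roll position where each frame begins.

Answer: 0 2 4 6 7 9 10 12 13 15

Derivation:
Frame 1 starts at roll index 0: rolls=1,2 (sum=3), consumes 2 rolls
Frame 2 starts at roll index 2: rolls=8,1 (sum=9), consumes 2 rolls
Frame 3 starts at roll index 4: rolls=5,2 (sum=7), consumes 2 rolls
Frame 4 starts at roll index 6: roll=10 (strike), consumes 1 roll
Frame 5 starts at roll index 7: rolls=2,3 (sum=5), consumes 2 rolls
Frame 6 starts at roll index 9: roll=10 (strike), consumes 1 roll
Frame 7 starts at roll index 10: rolls=2,8 (sum=10), consumes 2 rolls
Frame 8 starts at roll index 12: roll=10 (strike), consumes 1 roll
Frame 9 starts at roll index 13: rolls=3,7 (sum=10), consumes 2 rolls
Frame 10 starts at roll index 15: 2 remaining rolls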